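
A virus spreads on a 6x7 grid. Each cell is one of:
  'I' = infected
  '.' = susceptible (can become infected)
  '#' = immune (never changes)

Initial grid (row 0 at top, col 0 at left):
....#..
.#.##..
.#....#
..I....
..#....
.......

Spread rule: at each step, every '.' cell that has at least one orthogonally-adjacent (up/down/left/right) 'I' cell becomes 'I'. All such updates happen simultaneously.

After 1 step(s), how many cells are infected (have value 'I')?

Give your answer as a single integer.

Step 0 (initial): 1 infected
Step 1: +3 new -> 4 infected

Answer: 4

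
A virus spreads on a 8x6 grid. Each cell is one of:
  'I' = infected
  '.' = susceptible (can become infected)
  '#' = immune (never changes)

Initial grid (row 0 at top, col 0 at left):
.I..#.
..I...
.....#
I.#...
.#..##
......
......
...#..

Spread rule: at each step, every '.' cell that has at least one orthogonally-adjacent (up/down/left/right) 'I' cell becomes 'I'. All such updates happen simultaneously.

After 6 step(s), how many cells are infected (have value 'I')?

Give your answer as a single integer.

Answer: 36

Derivation:
Step 0 (initial): 3 infected
Step 1: +8 new -> 11 infected
Step 2: +6 new -> 17 infected
Step 3: +5 new -> 22 infected
Step 4: +6 new -> 28 infected
Step 5: +5 new -> 33 infected
Step 6: +3 new -> 36 infected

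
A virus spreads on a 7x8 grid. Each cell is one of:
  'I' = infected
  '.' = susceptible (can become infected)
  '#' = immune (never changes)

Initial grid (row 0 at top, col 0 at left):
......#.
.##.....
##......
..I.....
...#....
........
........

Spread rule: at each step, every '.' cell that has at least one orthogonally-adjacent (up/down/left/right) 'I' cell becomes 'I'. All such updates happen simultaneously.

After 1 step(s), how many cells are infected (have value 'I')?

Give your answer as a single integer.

Answer: 5

Derivation:
Step 0 (initial): 1 infected
Step 1: +4 new -> 5 infected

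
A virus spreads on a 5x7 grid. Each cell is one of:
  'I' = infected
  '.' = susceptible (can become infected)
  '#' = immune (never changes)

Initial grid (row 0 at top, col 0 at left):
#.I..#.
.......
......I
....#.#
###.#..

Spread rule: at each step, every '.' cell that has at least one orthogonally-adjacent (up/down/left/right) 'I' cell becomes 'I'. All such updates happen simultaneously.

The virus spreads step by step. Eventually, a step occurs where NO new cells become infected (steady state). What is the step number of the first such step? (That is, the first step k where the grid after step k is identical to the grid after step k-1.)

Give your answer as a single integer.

Answer: 6

Derivation:
Step 0 (initial): 2 infected
Step 1: +5 new -> 7 infected
Step 2: +8 new -> 15 infected
Step 3: +6 new -> 21 infected
Step 4: +4 new -> 25 infected
Step 5: +2 new -> 27 infected
Step 6: +0 new -> 27 infected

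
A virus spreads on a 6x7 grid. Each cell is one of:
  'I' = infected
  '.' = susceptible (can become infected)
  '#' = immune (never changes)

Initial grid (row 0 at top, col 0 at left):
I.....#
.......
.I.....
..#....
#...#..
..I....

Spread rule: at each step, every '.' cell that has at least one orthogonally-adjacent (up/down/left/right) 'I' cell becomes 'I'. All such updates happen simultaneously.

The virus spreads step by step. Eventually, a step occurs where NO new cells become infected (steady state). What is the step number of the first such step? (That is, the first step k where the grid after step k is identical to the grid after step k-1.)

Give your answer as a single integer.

Answer: 7

Derivation:
Step 0 (initial): 3 infected
Step 1: +9 new -> 12 infected
Step 2: +8 new -> 20 infected
Step 3: +5 new -> 25 infected
Step 4: +6 new -> 31 infected
Step 5: +5 new -> 36 infected
Step 6: +2 new -> 38 infected
Step 7: +0 new -> 38 infected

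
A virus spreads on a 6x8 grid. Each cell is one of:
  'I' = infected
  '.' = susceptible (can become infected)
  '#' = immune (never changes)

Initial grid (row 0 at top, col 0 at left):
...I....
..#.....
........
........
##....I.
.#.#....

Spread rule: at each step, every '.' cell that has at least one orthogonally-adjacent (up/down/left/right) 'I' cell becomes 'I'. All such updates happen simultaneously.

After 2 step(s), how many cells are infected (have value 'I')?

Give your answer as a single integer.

Answer: 19

Derivation:
Step 0 (initial): 2 infected
Step 1: +7 new -> 9 infected
Step 2: +10 new -> 19 infected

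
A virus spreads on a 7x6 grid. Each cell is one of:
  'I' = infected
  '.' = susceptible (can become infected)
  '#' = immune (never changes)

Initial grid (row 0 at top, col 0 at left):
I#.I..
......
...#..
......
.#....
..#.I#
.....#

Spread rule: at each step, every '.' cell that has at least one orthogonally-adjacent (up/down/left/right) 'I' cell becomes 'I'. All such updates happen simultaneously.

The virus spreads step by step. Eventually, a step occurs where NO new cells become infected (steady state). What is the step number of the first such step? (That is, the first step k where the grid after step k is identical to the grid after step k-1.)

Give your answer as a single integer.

Answer: 6

Derivation:
Step 0 (initial): 3 infected
Step 1: +7 new -> 10 infected
Step 2: +9 new -> 19 infected
Step 3: +9 new -> 28 infected
Step 4: +5 new -> 33 infected
Step 5: +3 new -> 36 infected
Step 6: +0 new -> 36 infected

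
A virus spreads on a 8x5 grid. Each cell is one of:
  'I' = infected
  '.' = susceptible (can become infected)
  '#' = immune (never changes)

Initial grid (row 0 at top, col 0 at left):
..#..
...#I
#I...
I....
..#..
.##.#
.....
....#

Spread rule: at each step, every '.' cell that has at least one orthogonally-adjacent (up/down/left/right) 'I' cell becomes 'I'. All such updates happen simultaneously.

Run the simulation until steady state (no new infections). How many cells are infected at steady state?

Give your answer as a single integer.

Answer: 32

Derivation:
Step 0 (initial): 3 infected
Step 1: +6 new -> 9 infected
Step 2: +9 new -> 18 infected
Step 3: +4 new -> 22 infected
Step 4: +3 new -> 25 infected
Step 5: +3 new -> 28 infected
Step 6: +2 new -> 30 infected
Step 7: +2 new -> 32 infected
Step 8: +0 new -> 32 infected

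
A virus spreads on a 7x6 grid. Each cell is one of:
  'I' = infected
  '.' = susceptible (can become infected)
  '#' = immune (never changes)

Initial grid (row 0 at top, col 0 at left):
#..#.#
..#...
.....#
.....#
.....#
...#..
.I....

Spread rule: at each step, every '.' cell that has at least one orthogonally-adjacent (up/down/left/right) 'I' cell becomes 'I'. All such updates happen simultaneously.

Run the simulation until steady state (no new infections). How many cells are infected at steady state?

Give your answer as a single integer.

Answer: 34

Derivation:
Step 0 (initial): 1 infected
Step 1: +3 new -> 4 infected
Step 2: +4 new -> 8 infected
Step 3: +4 new -> 12 infected
Step 4: +6 new -> 18 infected
Step 5: +6 new -> 24 infected
Step 6: +4 new -> 28 infected
Step 7: +3 new -> 31 infected
Step 8: +1 new -> 32 infected
Step 9: +2 new -> 34 infected
Step 10: +0 new -> 34 infected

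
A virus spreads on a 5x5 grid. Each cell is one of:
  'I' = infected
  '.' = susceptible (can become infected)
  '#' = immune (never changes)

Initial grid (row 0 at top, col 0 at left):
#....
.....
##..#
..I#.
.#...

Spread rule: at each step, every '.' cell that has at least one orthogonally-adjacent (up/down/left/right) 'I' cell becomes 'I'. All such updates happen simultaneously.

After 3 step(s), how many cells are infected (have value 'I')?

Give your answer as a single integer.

Answer: 13

Derivation:
Step 0 (initial): 1 infected
Step 1: +3 new -> 4 infected
Step 2: +4 new -> 8 infected
Step 3: +5 new -> 13 infected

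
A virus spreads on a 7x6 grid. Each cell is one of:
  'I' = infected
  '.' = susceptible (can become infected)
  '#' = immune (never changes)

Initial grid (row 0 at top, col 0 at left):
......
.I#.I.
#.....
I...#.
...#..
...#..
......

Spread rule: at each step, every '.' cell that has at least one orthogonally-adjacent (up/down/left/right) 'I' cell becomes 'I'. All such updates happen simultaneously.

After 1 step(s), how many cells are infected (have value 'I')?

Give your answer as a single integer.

Answer: 12

Derivation:
Step 0 (initial): 3 infected
Step 1: +9 new -> 12 infected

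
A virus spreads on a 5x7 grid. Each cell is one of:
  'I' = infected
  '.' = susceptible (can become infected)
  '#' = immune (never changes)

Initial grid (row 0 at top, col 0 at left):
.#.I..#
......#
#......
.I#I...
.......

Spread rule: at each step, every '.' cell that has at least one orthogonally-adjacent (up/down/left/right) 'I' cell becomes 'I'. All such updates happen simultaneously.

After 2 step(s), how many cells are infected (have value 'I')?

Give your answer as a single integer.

Answer: 22

Derivation:
Step 0 (initial): 3 infected
Step 1: +9 new -> 12 infected
Step 2: +10 new -> 22 infected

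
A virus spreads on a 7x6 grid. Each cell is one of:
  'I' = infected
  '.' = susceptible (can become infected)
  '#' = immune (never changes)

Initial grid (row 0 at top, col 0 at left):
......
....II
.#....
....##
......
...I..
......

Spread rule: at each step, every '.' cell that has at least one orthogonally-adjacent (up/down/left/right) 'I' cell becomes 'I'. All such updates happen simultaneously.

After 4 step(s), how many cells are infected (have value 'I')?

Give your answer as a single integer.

Answer: 36

Derivation:
Step 0 (initial): 3 infected
Step 1: +9 new -> 12 infected
Step 2: +10 new -> 22 infected
Step 3: +9 new -> 31 infected
Step 4: +5 new -> 36 infected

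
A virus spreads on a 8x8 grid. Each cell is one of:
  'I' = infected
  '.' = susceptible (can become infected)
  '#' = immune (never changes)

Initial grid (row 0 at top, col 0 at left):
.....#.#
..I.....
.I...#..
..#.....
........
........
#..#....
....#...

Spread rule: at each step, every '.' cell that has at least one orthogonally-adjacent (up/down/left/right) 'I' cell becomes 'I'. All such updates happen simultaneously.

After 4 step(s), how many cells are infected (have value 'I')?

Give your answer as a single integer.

Step 0 (initial): 2 infected
Step 1: +6 new -> 8 infected
Step 2: +7 new -> 15 infected
Step 3: +8 new -> 23 infected
Step 4: +6 new -> 29 infected

Answer: 29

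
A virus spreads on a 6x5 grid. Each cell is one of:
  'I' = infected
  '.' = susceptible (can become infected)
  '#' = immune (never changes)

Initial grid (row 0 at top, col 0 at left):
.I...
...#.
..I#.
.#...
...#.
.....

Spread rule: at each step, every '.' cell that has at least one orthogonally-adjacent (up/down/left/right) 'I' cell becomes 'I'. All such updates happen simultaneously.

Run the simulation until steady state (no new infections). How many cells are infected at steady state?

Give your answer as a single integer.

Answer: 26

Derivation:
Step 0 (initial): 2 infected
Step 1: +6 new -> 8 infected
Step 2: +5 new -> 13 infected
Step 3: +5 new -> 18 infected
Step 4: +6 new -> 24 infected
Step 5: +2 new -> 26 infected
Step 6: +0 new -> 26 infected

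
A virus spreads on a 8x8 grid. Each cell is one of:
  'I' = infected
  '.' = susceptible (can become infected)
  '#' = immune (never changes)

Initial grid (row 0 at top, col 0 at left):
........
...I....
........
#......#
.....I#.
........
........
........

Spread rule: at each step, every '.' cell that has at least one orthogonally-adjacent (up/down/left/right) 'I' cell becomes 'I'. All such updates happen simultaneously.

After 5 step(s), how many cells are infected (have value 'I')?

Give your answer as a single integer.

Step 0 (initial): 2 infected
Step 1: +7 new -> 9 infected
Step 2: +14 new -> 23 infected
Step 3: +13 new -> 36 infected
Step 4: +13 new -> 49 infected
Step 5: +6 new -> 55 infected

Answer: 55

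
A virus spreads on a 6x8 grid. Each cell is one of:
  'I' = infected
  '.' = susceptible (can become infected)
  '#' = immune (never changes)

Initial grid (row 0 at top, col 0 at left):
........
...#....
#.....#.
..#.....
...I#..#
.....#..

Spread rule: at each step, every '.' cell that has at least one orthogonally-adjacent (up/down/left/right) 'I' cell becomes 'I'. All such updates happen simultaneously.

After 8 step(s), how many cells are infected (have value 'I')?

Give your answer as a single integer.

Step 0 (initial): 1 infected
Step 1: +3 new -> 4 infected
Step 2: +5 new -> 9 infected
Step 3: +6 new -> 15 infected
Step 4: +8 new -> 23 infected
Step 5: +6 new -> 29 infected
Step 6: +7 new -> 36 infected
Step 7: +4 new -> 40 infected
Step 8: +1 new -> 41 infected

Answer: 41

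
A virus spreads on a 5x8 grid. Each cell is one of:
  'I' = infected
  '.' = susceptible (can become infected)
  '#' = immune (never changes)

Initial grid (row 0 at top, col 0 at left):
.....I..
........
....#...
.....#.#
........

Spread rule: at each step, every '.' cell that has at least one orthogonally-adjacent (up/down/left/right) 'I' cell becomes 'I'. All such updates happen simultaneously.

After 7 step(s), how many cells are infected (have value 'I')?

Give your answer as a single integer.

Step 0 (initial): 1 infected
Step 1: +3 new -> 4 infected
Step 2: +5 new -> 9 infected
Step 3: +4 new -> 13 infected
Step 4: +5 new -> 18 infected
Step 5: +5 new -> 23 infected
Step 6: +7 new -> 30 infected
Step 7: +4 new -> 34 infected

Answer: 34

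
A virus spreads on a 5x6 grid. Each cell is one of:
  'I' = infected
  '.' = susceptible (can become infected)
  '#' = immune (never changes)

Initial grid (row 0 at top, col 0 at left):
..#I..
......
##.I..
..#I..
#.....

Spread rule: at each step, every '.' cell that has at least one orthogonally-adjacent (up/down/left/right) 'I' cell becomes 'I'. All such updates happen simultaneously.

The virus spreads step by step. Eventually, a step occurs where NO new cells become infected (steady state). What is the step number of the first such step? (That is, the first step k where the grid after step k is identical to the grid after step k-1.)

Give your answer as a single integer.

Answer: 6

Derivation:
Step 0 (initial): 3 infected
Step 1: +6 new -> 9 infected
Step 2: +7 new -> 16 infected
Step 3: +4 new -> 20 infected
Step 4: +3 new -> 23 infected
Step 5: +2 new -> 25 infected
Step 6: +0 new -> 25 infected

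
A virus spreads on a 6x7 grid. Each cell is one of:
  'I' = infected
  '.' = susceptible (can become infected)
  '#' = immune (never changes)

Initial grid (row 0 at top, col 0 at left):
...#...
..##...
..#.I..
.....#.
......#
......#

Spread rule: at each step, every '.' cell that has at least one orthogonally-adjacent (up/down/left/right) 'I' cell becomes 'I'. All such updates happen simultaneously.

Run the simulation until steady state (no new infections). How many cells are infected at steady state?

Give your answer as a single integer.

Step 0 (initial): 1 infected
Step 1: +4 new -> 5 infected
Step 2: +5 new -> 10 infected
Step 3: +7 new -> 17 infected
Step 4: +5 new -> 22 infected
Step 5: +4 new -> 26 infected
Step 6: +4 new -> 30 infected
Step 7: +3 new -> 33 infected
Step 8: +2 new -> 35 infected
Step 9: +0 new -> 35 infected

Answer: 35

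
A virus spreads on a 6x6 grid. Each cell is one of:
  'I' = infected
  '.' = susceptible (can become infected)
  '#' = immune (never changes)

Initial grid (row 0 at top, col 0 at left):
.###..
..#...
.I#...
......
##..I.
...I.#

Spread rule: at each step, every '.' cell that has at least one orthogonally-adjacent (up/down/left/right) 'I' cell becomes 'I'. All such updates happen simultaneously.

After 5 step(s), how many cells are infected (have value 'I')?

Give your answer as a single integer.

Answer: 28

Derivation:
Step 0 (initial): 3 infected
Step 1: +8 new -> 11 infected
Step 2: +8 new -> 19 infected
Step 3: +5 new -> 24 infected
Step 4: +3 new -> 27 infected
Step 5: +1 new -> 28 infected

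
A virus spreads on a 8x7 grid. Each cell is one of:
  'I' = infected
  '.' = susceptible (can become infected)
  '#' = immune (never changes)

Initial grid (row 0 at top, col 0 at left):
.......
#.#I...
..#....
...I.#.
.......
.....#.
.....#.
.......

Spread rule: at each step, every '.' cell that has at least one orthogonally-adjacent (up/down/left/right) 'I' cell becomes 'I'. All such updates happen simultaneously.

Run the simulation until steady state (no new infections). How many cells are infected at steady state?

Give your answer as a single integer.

Answer: 50

Derivation:
Step 0 (initial): 2 infected
Step 1: +6 new -> 8 infected
Step 2: +8 new -> 16 infected
Step 3: +11 new -> 27 infected
Step 4: +11 new -> 38 infected
Step 5: +6 new -> 44 infected
Step 6: +4 new -> 48 infected
Step 7: +2 new -> 50 infected
Step 8: +0 new -> 50 infected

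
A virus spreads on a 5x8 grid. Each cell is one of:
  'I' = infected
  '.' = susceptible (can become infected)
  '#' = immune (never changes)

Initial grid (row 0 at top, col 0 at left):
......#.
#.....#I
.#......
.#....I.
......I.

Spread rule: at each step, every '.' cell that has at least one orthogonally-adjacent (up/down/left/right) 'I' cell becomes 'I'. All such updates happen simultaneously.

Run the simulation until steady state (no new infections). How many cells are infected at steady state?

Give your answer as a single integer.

Step 0 (initial): 3 infected
Step 1: +7 new -> 10 infected
Step 2: +3 new -> 13 infected
Step 3: +4 new -> 17 infected
Step 4: +5 new -> 22 infected
Step 5: +4 new -> 26 infected
Step 6: +3 new -> 29 infected
Step 7: +3 new -> 32 infected
Step 8: +2 new -> 34 infected
Step 9: +1 new -> 35 infected
Step 10: +0 new -> 35 infected

Answer: 35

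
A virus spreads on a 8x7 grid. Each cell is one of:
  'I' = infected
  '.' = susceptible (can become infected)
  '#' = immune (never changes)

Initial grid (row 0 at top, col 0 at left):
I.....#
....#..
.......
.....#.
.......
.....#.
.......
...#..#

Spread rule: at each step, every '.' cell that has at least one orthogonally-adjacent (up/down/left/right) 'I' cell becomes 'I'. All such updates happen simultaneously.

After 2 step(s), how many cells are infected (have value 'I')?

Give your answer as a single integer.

Answer: 6

Derivation:
Step 0 (initial): 1 infected
Step 1: +2 new -> 3 infected
Step 2: +3 new -> 6 infected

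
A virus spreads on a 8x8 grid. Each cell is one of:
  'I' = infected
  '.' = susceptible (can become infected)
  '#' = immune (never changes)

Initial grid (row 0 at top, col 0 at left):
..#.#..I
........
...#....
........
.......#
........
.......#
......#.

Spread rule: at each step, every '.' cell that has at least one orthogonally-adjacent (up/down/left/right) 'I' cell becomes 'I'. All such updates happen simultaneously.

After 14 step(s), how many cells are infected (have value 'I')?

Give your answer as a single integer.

Answer: 57

Derivation:
Step 0 (initial): 1 infected
Step 1: +2 new -> 3 infected
Step 2: +3 new -> 6 infected
Step 3: +3 new -> 9 infected
Step 4: +3 new -> 12 infected
Step 5: +4 new -> 16 infected
Step 6: +5 new -> 21 infected
Step 7: +7 new -> 28 infected
Step 8: +7 new -> 35 infected
Step 9: +7 new -> 42 infected
Step 10: +5 new -> 47 infected
Step 11: +4 new -> 51 infected
Step 12: +3 new -> 54 infected
Step 13: +2 new -> 56 infected
Step 14: +1 new -> 57 infected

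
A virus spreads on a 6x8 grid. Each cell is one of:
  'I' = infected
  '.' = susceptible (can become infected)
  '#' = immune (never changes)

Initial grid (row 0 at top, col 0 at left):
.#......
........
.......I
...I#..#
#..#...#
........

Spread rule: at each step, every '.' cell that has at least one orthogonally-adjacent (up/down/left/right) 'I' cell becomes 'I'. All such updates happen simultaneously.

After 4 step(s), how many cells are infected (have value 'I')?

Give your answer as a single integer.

Step 0 (initial): 2 infected
Step 1: +4 new -> 6 infected
Step 2: +9 new -> 15 infected
Step 3: +11 new -> 26 infected
Step 4: +9 new -> 35 infected

Answer: 35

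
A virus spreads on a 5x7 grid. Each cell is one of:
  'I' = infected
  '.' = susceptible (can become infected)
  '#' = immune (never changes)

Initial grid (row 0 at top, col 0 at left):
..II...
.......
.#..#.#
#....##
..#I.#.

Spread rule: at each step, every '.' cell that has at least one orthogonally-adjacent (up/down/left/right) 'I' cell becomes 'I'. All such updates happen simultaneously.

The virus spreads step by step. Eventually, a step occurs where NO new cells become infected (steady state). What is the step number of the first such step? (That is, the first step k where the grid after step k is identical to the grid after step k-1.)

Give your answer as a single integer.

Answer: 6

Derivation:
Step 0 (initial): 3 infected
Step 1: +6 new -> 9 infected
Step 2: +8 new -> 17 infected
Step 3: +4 new -> 21 infected
Step 4: +4 new -> 25 infected
Step 5: +1 new -> 26 infected
Step 6: +0 new -> 26 infected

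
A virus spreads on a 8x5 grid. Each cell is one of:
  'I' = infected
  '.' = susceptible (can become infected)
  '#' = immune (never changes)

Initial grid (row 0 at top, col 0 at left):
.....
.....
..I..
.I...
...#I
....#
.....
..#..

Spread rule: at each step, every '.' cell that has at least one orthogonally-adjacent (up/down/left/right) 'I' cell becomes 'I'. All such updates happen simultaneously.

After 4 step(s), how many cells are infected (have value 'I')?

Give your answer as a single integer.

Step 0 (initial): 3 infected
Step 1: +7 new -> 10 infected
Step 2: +9 new -> 19 infected
Step 3: +7 new -> 26 infected
Step 4: +6 new -> 32 infected

Answer: 32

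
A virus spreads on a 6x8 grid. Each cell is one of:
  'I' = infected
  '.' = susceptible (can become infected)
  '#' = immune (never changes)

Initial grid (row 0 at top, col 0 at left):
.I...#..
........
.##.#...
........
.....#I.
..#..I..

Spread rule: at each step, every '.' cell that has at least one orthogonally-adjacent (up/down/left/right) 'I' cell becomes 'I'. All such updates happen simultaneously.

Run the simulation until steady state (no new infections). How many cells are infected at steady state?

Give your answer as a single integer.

Step 0 (initial): 3 infected
Step 1: +7 new -> 10 infected
Step 2: +9 new -> 19 infected
Step 3: +8 new -> 27 infected
Step 4: +8 new -> 35 infected
Step 5: +5 new -> 40 infected
Step 6: +2 new -> 42 infected
Step 7: +0 new -> 42 infected

Answer: 42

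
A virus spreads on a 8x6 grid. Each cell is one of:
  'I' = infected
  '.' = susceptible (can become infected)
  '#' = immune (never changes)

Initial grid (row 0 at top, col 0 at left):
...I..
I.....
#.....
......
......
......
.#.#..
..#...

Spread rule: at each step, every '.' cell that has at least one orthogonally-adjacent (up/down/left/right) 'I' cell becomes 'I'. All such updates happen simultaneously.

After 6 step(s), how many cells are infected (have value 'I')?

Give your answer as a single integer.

Answer: 34

Derivation:
Step 0 (initial): 2 infected
Step 1: +5 new -> 7 infected
Step 2: +6 new -> 13 infected
Step 3: +5 new -> 18 infected
Step 4: +6 new -> 24 infected
Step 5: +6 new -> 30 infected
Step 6: +4 new -> 34 infected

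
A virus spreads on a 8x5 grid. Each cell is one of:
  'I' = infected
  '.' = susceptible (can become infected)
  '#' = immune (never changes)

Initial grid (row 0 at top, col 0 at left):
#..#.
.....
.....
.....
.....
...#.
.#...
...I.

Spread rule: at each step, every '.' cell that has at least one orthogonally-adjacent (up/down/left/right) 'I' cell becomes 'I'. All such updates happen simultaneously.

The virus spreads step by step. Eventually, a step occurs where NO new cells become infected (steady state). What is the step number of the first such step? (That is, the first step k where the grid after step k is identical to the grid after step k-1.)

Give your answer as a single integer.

Answer: 10

Derivation:
Step 0 (initial): 1 infected
Step 1: +3 new -> 4 infected
Step 2: +3 new -> 7 infected
Step 3: +3 new -> 10 infected
Step 4: +4 new -> 14 infected
Step 5: +5 new -> 19 infected
Step 6: +5 new -> 24 infected
Step 7: +5 new -> 29 infected
Step 8: +5 new -> 34 infected
Step 9: +2 new -> 36 infected
Step 10: +0 new -> 36 infected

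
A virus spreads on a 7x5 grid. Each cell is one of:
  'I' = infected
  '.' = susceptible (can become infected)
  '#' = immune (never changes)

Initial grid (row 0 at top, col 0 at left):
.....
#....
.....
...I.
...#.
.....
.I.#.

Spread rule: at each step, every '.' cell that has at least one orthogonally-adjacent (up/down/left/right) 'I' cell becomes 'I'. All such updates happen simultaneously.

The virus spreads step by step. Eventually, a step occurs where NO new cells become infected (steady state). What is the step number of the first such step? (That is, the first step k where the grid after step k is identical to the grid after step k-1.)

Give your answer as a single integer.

Step 0 (initial): 2 infected
Step 1: +6 new -> 8 infected
Step 2: +9 new -> 17 infected
Step 3: +8 new -> 25 infected
Step 4: +5 new -> 30 infected
Step 5: +1 new -> 31 infected
Step 6: +1 new -> 32 infected
Step 7: +0 new -> 32 infected

Answer: 7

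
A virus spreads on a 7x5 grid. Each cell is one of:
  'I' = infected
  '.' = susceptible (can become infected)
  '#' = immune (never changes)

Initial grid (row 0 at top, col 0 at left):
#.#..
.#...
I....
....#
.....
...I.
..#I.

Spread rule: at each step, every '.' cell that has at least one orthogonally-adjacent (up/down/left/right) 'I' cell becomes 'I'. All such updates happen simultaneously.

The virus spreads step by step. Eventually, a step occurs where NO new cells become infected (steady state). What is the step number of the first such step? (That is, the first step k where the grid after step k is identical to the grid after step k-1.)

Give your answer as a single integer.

Answer: 7

Derivation:
Step 0 (initial): 3 infected
Step 1: +7 new -> 10 infected
Step 2: +7 new -> 17 infected
Step 3: +6 new -> 23 infected
Step 4: +3 new -> 26 infected
Step 5: +2 new -> 28 infected
Step 6: +1 new -> 29 infected
Step 7: +0 new -> 29 infected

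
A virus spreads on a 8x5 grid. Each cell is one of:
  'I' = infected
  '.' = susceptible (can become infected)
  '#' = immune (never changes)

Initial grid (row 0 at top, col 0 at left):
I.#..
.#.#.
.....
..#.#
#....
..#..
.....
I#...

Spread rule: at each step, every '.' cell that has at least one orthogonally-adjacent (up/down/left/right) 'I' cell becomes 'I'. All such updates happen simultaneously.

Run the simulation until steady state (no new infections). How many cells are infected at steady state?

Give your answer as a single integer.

Answer: 32

Derivation:
Step 0 (initial): 2 infected
Step 1: +3 new -> 5 infected
Step 2: +3 new -> 8 infected
Step 3: +4 new -> 12 infected
Step 4: +5 new -> 17 infected
Step 5: +6 new -> 23 infected
Step 6: +5 new -> 28 infected
Step 7: +2 new -> 30 infected
Step 8: +1 new -> 31 infected
Step 9: +1 new -> 32 infected
Step 10: +0 new -> 32 infected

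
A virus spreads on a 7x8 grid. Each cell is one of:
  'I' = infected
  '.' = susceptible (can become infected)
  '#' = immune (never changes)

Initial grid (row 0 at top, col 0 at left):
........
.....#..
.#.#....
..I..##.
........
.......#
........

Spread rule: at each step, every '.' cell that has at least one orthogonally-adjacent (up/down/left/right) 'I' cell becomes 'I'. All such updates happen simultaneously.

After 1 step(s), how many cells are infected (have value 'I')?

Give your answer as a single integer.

Answer: 5

Derivation:
Step 0 (initial): 1 infected
Step 1: +4 new -> 5 infected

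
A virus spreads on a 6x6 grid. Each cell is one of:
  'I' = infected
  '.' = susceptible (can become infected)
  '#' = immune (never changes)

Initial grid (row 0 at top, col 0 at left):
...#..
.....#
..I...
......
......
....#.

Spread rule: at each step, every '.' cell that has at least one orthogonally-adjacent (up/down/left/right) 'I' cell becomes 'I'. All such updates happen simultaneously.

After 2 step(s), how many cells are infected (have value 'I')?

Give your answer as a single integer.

Answer: 13

Derivation:
Step 0 (initial): 1 infected
Step 1: +4 new -> 5 infected
Step 2: +8 new -> 13 infected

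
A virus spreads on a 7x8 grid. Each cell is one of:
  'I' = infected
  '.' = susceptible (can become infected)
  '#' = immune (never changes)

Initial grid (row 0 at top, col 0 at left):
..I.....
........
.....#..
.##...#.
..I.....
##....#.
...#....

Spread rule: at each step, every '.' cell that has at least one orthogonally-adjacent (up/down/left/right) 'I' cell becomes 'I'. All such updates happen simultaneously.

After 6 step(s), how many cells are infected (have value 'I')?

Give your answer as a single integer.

Step 0 (initial): 2 infected
Step 1: +6 new -> 8 infected
Step 2: +10 new -> 18 infected
Step 3: +10 new -> 28 infected
Step 4: +9 new -> 37 infected
Step 5: +4 new -> 41 infected
Step 6: +5 new -> 46 infected

Answer: 46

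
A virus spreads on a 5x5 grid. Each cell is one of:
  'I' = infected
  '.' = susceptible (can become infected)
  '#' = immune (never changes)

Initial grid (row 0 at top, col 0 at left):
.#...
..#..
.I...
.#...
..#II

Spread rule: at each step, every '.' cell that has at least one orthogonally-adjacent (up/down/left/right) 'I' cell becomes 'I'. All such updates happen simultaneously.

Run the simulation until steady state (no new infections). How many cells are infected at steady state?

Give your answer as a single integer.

Step 0 (initial): 3 infected
Step 1: +5 new -> 8 infected
Step 2: +5 new -> 13 infected
Step 3: +4 new -> 17 infected
Step 4: +3 new -> 20 infected
Step 5: +1 new -> 21 infected
Step 6: +0 new -> 21 infected

Answer: 21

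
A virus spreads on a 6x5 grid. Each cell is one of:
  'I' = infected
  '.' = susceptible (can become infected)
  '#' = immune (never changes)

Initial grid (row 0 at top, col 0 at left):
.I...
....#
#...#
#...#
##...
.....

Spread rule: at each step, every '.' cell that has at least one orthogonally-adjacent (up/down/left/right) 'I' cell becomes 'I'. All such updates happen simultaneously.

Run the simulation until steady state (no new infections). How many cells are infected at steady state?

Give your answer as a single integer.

Step 0 (initial): 1 infected
Step 1: +3 new -> 4 infected
Step 2: +4 new -> 8 infected
Step 3: +4 new -> 12 infected
Step 4: +2 new -> 14 infected
Step 5: +2 new -> 16 infected
Step 6: +2 new -> 18 infected
Step 7: +3 new -> 21 infected
Step 8: +2 new -> 23 infected
Step 9: +0 new -> 23 infected

Answer: 23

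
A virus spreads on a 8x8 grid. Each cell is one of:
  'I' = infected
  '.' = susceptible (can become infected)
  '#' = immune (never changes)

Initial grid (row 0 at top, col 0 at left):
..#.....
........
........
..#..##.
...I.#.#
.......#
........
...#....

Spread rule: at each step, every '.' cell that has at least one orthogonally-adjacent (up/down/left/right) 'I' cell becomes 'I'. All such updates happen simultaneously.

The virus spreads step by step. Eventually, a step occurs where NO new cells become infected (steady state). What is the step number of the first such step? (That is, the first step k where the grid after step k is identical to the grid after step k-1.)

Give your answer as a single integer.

Step 0 (initial): 1 infected
Step 1: +4 new -> 5 infected
Step 2: +6 new -> 11 infected
Step 3: +9 new -> 20 infected
Step 4: +12 new -> 32 infected
Step 5: +10 new -> 42 infected
Step 6: +8 new -> 50 infected
Step 7: +5 new -> 55 infected
Step 8: +1 new -> 56 infected
Step 9: +0 new -> 56 infected

Answer: 9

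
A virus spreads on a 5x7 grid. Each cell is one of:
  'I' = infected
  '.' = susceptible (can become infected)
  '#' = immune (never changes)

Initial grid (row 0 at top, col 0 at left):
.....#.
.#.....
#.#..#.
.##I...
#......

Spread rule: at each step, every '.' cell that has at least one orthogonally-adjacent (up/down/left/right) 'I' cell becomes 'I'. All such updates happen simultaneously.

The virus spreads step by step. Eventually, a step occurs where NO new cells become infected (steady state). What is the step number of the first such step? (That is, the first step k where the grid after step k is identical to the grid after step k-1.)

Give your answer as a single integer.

Answer: 8

Derivation:
Step 0 (initial): 1 infected
Step 1: +3 new -> 4 infected
Step 2: +5 new -> 9 infected
Step 3: +6 new -> 15 infected
Step 4: +5 new -> 20 infected
Step 5: +2 new -> 22 infected
Step 6: +2 new -> 24 infected
Step 7: +1 new -> 25 infected
Step 8: +0 new -> 25 infected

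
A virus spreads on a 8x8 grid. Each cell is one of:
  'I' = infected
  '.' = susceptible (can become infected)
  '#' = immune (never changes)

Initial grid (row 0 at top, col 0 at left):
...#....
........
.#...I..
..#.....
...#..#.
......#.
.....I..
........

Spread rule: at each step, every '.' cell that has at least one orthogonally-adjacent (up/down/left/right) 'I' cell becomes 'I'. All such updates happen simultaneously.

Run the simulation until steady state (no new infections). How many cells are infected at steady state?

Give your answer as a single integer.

Answer: 58

Derivation:
Step 0 (initial): 2 infected
Step 1: +8 new -> 10 infected
Step 2: +13 new -> 23 infected
Step 3: +13 new -> 36 infected
Step 4: +6 new -> 42 infected
Step 5: +6 new -> 48 infected
Step 6: +5 new -> 53 infected
Step 7: +4 new -> 57 infected
Step 8: +1 new -> 58 infected
Step 9: +0 new -> 58 infected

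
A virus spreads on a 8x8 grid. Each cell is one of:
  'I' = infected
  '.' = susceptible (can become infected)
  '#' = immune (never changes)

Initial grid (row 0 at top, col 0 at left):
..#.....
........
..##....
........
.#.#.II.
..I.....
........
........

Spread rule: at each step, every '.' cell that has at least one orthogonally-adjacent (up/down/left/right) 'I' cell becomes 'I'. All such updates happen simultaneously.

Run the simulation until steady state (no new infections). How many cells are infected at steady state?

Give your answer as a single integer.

Answer: 59

Derivation:
Step 0 (initial): 3 infected
Step 1: +10 new -> 13 infected
Step 2: +13 new -> 26 infected
Step 3: +14 new -> 40 infected
Step 4: +9 new -> 49 infected
Step 5: +5 new -> 54 infected
Step 6: +4 new -> 58 infected
Step 7: +1 new -> 59 infected
Step 8: +0 new -> 59 infected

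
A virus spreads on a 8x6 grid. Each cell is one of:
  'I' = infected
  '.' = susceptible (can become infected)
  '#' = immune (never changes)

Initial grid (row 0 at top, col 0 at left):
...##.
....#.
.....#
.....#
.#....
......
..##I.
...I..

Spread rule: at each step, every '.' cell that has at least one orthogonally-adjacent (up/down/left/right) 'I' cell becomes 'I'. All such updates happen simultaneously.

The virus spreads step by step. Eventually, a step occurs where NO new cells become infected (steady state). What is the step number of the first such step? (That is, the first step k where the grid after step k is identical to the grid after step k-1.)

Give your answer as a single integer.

Step 0 (initial): 2 infected
Step 1: +4 new -> 6 infected
Step 2: +5 new -> 11 infected
Step 3: +6 new -> 17 infected
Step 4: +5 new -> 22 infected
Step 5: +3 new -> 25 infected
Step 6: +4 new -> 29 infected
Step 7: +3 new -> 32 infected
Step 8: +3 new -> 35 infected
Step 9: +2 new -> 37 infected
Step 10: +1 new -> 38 infected
Step 11: +0 new -> 38 infected

Answer: 11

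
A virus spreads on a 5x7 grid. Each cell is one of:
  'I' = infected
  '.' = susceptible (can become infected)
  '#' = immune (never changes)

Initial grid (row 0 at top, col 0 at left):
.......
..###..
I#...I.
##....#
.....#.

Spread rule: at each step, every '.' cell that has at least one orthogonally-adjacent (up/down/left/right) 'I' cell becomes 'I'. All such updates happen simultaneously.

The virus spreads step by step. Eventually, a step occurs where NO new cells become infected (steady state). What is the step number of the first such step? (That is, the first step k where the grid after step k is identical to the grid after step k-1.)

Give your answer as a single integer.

Answer: 8

Derivation:
Step 0 (initial): 2 infected
Step 1: +5 new -> 7 infected
Step 2: +6 new -> 13 infected
Step 3: +6 new -> 19 infected
Step 4: +4 new -> 23 infected
Step 5: +1 new -> 24 infected
Step 6: +1 new -> 25 infected
Step 7: +1 new -> 26 infected
Step 8: +0 new -> 26 infected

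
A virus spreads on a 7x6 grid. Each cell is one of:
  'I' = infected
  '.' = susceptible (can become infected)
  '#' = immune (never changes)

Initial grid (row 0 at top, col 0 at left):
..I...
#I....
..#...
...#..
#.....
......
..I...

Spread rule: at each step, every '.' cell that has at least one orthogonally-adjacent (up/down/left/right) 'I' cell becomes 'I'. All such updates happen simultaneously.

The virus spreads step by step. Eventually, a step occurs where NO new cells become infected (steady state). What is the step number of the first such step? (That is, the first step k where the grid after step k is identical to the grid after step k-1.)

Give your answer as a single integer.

Step 0 (initial): 3 infected
Step 1: +7 new -> 10 infected
Step 2: +10 new -> 20 infected
Step 3: +10 new -> 30 infected
Step 4: +4 new -> 34 infected
Step 5: +3 new -> 37 infected
Step 6: +1 new -> 38 infected
Step 7: +0 new -> 38 infected

Answer: 7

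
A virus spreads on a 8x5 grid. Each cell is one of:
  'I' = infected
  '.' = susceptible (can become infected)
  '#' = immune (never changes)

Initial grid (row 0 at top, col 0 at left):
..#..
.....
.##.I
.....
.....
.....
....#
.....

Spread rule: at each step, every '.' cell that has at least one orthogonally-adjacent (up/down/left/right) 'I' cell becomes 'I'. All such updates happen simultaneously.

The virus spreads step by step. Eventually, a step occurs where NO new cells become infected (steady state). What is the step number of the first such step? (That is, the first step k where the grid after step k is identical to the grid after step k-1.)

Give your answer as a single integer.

Answer: 10

Derivation:
Step 0 (initial): 1 infected
Step 1: +3 new -> 4 infected
Step 2: +4 new -> 8 infected
Step 3: +5 new -> 13 infected
Step 4: +4 new -> 17 infected
Step 5: +6 new -> 23 infected
Step 6: +6 new -> 29 infected
Step 7: +4 new -> 33 infected
Step 8: +2 new -> 35 infected
Step 9: +1 new -> 36 infected
Step 10: +0 new -> 36 infected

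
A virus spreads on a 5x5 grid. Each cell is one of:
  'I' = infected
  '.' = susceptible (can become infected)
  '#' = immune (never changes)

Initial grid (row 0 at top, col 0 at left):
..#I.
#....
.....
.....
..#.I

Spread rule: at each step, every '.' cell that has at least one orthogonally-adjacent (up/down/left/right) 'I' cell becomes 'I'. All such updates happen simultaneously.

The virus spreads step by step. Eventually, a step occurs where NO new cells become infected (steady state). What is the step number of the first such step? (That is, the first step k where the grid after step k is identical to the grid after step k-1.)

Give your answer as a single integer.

Answer: 7

Derivation:
Step 0 (initial): 2 infected
Step 1: +4 new -> 6 infected
Step 2: +5 new -> 11 infected
Step 3: +3 new -> 14 infected
Step 4: +3 new -> 17 infected
Step 5: +4 new -> 21 infected
Step 6: +1 new -> 22 infected
Step 7: +0 new -> 22 infected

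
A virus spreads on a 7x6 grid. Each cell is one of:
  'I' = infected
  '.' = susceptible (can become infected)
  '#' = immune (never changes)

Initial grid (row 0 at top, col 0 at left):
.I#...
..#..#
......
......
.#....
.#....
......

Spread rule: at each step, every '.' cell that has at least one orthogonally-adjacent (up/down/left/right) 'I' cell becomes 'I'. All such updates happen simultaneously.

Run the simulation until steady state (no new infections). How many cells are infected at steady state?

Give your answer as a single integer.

Answer: 37

Derivation:
Step 0 (initial): 1 infected
Step 1: +2 new -> 3 infected
Step 2: +2 new -> 5 infected
Step 3: +3 new -> 8 infected
Step 4: +3 new -> 11 infected
Step 5: +5 new -> 16 infected
Step 6: +7 new -> 23 infected
Step 7: +6 new -> 29 infected
Step 8: +5 new -> 34 infected
Step 9: +2 new -> 36 infected
Step 10: +1 new -> 37 infected
Step 11: +0 new -> 37 infected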